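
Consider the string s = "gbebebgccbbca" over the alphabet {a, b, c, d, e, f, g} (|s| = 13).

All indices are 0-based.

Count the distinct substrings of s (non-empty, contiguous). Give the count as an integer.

rank | idx | suffix
   0 |  12 | a
   1 |   9 | bbca
   2 |  10 | bca
   3 |   1 | bebebgccbbca
   4 |   3 | bebgccbbca
   5 |   5 | bgccbbca
   6 |  11 | ca
   7 |   8 | cbbca
   8 |   7 | ccbbca
   9 |   2 | ebebgccbbca
  10 |   4 | ebgccbbca
  11 |   0 | gbebebgccbbca
  12 |   6 | gccbbca

SA = [12, 9, 10, 1, 3, 5, 11, 8, 7, 2, 4, 0, 6]
i: (SA[i-1],SA[i]) lcp shared
  1: (12,9) 0 ''
  2: (9,10) 1 'b'
  3: (10,1) 1 'b'
  4: (1,3) 3 'beb'
  5: (3,5) 1 'b'
  6: (5,11) 0 ''
  7: (11,8) 1 'c'
  8: (8,7) 1 'c'
  9: (7,2) 0 ''
  10: (2,4) 2 'eb'
  11: (4,0) 0 ''
  12: (0,6) 1 'g'

n(n+1)/2 = 13·14/2 = 91
Σ LCP = 0 + 0 + 1 + 1 + 3 + 1 + 0 + 1 + 1 + 0 + 2 + 0 + 1 = 11
distinct = 91 − 11 = 80

80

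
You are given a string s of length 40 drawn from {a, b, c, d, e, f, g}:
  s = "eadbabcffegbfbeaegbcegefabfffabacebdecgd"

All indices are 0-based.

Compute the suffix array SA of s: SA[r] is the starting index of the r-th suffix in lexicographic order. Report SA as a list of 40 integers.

rank | idx | suffix
   0 |  29 | abacebdecgd
   1 |   4 | abcffegbfbeaegbcegefabfffabacebdecgd
   2 |  24 | abfffabacebdecgd
   3 |  31 | acebdecgd
   4 |   1 | adbabcffegbfbeaegbcegefabfffabacebdecgd
   5 |  15 | aegbcegefabfffabacebdecgd
   6 |   3 | babcffegbfbeaegbcegefabfffabacebdecgd
   7 |  30 | bacebdecgd
   8 |  18 | bcegefabfffabacebdecgd
   9 |   5 | bcffegbfbeaegbcegefabfffabacebdecgd
  10 |  34 | bdecgd
  11 |  13 | beaegbcegefabfffabacebdecgd
  12 |  11 | bfbeaegbcegefabfffabacebdecgd
  13 |  25 | bfffabacebdecgd
  14 |  32 | cebdecgd
  15 |  19 | cegefabfffabacebdecgd
  16 |   6 | cffegbfbeaegbcegefabfffabacebdecgd
  17 |  37 | cgd
  18 |  39 | d
  19 |   2 | dbabcffegbfbeaegbcegefabfffabacebdecgd
  20 |  35 | decgd
  21 |   0 | eadbabcffegbfbeaegbcegefabfffabacebdecgd
  22 |  14 | eaegbcegefabfffabacebdecgd
  23 |  33 | ebdecgd
  24 |  36 | ecgd
  25 |  22 | efabfffabacebdecgd
  26 |  16 | egbcegefabfffabacebdecgd
  27 |   9 | egbfbeaegbcegefabfffabacebdecgd
  28 |  20 | egefabfffabacebdecgd
  29 |  28 | fabacebdecgd
  30 |  23 | fabfffabacebdecgd
  31 |  12 | fbeaegbcegefabfffabacebdecgd
  32 |   8 | fegbfbeaegbcegefabfffabacebdecgd
  33 |  27 | ffabacebdecgd
  34 |   7 | ffegbfbeaegbcegefabfffabacebdecgd
  35 |  26 | fffabacebdecgd
  36 |  17 | gbcegefabfffabacebdecgd
  37 |  10 | gbfbeaegbcegefabfffabacebdecgd
  38 |  38 | gd
  39 |  21 | gefabfffabacebdecgd

[29, 4, 24, 31, 1, 15, 3, 30, 18, 5, 34, 13, 11, 25, 32, 19, 6, 37, 39, 2, 35, 0, 14, 33, 36, 22, 16, 9, 20, 28, 23, 12, 8, 27, 7, 26, 17, 10, 38, 21]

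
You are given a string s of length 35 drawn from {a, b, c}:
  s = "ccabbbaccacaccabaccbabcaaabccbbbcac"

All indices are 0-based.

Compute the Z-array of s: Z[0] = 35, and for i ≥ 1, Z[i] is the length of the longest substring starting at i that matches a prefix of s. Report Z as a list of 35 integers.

Z[0]=35
i=1: i≥r, start 0; Z[1]=1 scan→box=[1,2)
i=2: i≥r, start 0; Z[2]=0
i=3: i≥r, start 0; Z[3]=0
i=4: i≥r, start 0; Z[4]=0
i=5: i≥r, start 0; Z[5]=0
i=6: i≥r, start 0; Z[6]=0
i=7: i≥r, start 0; Z[7]=3 scan→box=[7,10)
i=8: min(r-i=2, Z[1]=1)=1; Z[8]=1
i=9: min(r-i=1, Z[2]=0)=0; Z[9]=0
i=10: i≥r, start 0; Z[10]=1 scan→box=[10,11)
i=11: i≥r, start 0; Z[11]=0
i=12: i≥r, start 0; Z[12]=4 scan→box=[12,16)
i=13: min(r-i=3, Z[1]=1)=1; Z[13]=1
i=14: min(r-i=2, Z[2]=0)=0; Z[14]=0
i=15: min(r-i=1, Z[3]=0)=0; Z[15]=0
i=16: i≥r, start 0; Z[16]=0
i=17: i≥r, start 0; Z[17]=2 scan→box=[17,19)
i=18: min(r-i=1, Z[1]=1)=1; Z[18]=1
i=19: i≥r, start 0; Z[19]=0
i=20: i≥r, start 0; Z[20]=0
i=21: i≥r, start 0; Z[21]=0
i=22: i≥r, start 0; Z[22]=1 scan→box=[22,23)
i=23: i≥r, start 0; Z[23]=0
i=24: i≥r, start 0; Z[24]=0
i=25: i≥r, start 0; Z[25]=0
i=26: i≥r, start 0; Z[26]=0
i=27: i≥r, start 0; Z[27]=2 scan→box=[27,29)
i=28: min(r-i=1, Z[1]=1)=1; Z[28]=1
i=29: i≥r, start 0; Z[29]=0
i=30: i≥r, start 0; Z[30]=0
i=31: i≥r, start 0; Z[31]=0
i=32: i≥r, start 0; Z[32]=1 scan→box=[32,33)
i=33: i≥r, start 0; Z[33]=0
i=34: i≥r, start 0; Z[34]=1 scan→box=[34,35)

[35, 1, 0, 0, 0, 0, 0, 3, 1, 0, 1, 0, 4, 1, 0, 0, 0, 2, 1, 0, 0, 0, 1, 0, 0, 0, 0, 2, 1, 0, 0, 0, 1, 0, 1]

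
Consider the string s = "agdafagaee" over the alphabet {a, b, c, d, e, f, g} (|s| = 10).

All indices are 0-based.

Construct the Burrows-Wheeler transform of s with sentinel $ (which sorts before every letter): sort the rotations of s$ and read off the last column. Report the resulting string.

egdf$geaaaa

rank  rotation     last
    0  $agdafagaee  e
    1  aee$agdafag  g
    2  afagaee$agd  d
    3  agaee$agdaf  f
    4  agdafagaee$  $
    5  dafagaee$ag  g
    6  e$agdafagae  e
    7  ee$agdafaga  a
    8  fagaee$agda  a
    9  gaee$agdafa  a
   10  gdafagaee$a  a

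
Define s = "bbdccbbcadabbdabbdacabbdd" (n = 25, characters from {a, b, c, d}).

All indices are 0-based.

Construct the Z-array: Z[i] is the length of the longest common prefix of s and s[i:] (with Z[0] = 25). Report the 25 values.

Z[0]=25
i=1: fresh scan; Z[1]=1 scan→box=[1,2)
i=2: fresh scan; Z[2]=0
i=3: fresh scan; Z[3]=0
i=4: fresh scan; Z[4]=0
i=5: fresh scan; Z[5]=2 scan→box=[5,7)
i=6: min(r-i=1, Z[1]=1)=1; Z[6]=1
i=7: fresh scan; Z[7]=0
i=8: fresh scan; Z[8]=0
i=9: fresh scan; Z[9]=0
i=10: fresh scan; Z[10]=0
i=11: fresh scan; Z[11]=3 scan→box=[11,14)
i=12: min(r-i=2, Z[1]=1)=1; Z[12]=1
i=13: min(r-i=1, Z[2]=0)=0; Z[13]=0
i=14: fresh scan; Z[14]=0
i=15: fresh scan; Z[15]=3 scan→box=[15,18)
i=16: min(r-i=2, Z[1]=1)=1; Z[16]=1
i=17: min(r-i=1, Z[2]=0)=0; Z[17]=0
i=18: fresh scan; Z[18]=0
i=19: fresh scan; Z[19]=0
i=20: fresh scan; Z[20]=0
i=21: fresh scan; Z[21]=3 scan→box=[21,24)
i=22: min(r-i=2, Z[1]=1)=1; Z[22]=1
i=23: min(r-i=1, Z[2]=0)=0; Z[23]=0
i=24: fresh scan; Z[24]=0

[25, 1, 0, 0, 0, 2, 1, 0, 0, 0, 0, 3, 1, 0, 0, 3, 1, 0, 0, 0, 0, 3, 1, 0, 0]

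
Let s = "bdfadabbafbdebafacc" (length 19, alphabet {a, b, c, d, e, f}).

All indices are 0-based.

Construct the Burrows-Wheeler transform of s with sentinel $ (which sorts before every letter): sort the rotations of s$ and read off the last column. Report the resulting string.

rank  rotation              last
    0  $bdfadabbafbdebafacc  c
    1  abbafbdebafacc$bdfad  d
    2  acc$bdfadabbafbdebaf  f
    3  adabbafbdebafacc$bdf  f
    4  afacc$bdfadabbafbdeb  b
    5  afbdebafacc$bdfadabb  b
    6  bafacc$bdfadabbafbde  e
    7  bafbdebafacc$bdfadab  b
    8  bbafbdebafacc$bdfada  a
    9  bdebafacc$bdfadabbaf  f
   10  bdfadabbafbdebafacc$  $
   11  c$bdfadabbafbdebafac  c
   12  cc$bdfadabbafbdebafa  a
   13  dabbafbdebafacc$bdfa  a
   14  debafacc$bdfadabbafb  b
   15  dfadabbafbdebafacc$b  b
   16  ebafacc$bdfadabbafbd  d
   17  facc$bdfadabbafbdeba  a
   18  fadabbafbdebafacc$bd  d
   19  fbdebafacc$bdfadabba  a

cdffbbebaf$caabbdada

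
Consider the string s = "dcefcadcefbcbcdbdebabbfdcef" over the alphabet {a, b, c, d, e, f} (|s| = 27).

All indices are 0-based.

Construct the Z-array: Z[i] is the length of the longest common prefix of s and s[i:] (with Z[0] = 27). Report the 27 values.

[27, 0, 0, 0, 0, 0, 4, 0, 0, 0, 0, 0, 0, 0, 1, 0, 1, 0, 0, 0, 0, 0, 0, 4, 0, 0, 0]

Z[0]=27
i=1: fresh scan; Z[1]=0
i=2: fresh scan; Z[2]=0
i=3: fresh scan; Z[3]=0
i=4: fresh scan; Z[4]=0
i=5: fresh scan; Z[5]=0
i=6: fresh scan; Z[6]=4 grow→box=[6,10)
i=7: min(r-i=3, Z[1]=0)=0; Z[7]=0
i=8: min(r-i=2, Z[2]=0)=0; Z[8]=0
i=9: min(r-i=1, Z[3]=0)=0; Z[9]=0
i=10: fresh scan; Z[10]=0
i=11: fresh scan; Z[11]=0
i=12: fresh scan; Z[12]=0
i=13: fresh scan; Z[13]=0
i=14: fresh scan; Z[14]=1 grow→box=[14,15)
i=15: fresh scan; Z[15]=0
i=16: fresh scan; Z[16]=1 grow→box=[16,17)
i=17: fresh scan; Z[17]=0
i=18: fresh scan; Z[18]=0
i=19: fresh scan; Z[19]=0
i=20: fresh scan; Z[20]=0
i=21: fresh scan; Z[21]=0
i=22: fresh scan; Z[22]=0
i=23: fresh scan; Z[23]=4 grow→box=[23,27)
i=24: min(r-i=3, Z[1]=0)=0; Z[24]=0
i=25: min(r-i=2, Z[2]=0)=0; Z[25]=0
i=26: min(r-i=1, Z[3]=0)=0; Z[26]=0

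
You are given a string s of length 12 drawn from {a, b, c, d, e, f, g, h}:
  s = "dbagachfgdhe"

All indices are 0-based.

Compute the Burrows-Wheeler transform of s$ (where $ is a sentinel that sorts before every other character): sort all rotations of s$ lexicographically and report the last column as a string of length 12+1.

egbda$ghhafdc

rank  rotation       last
    0  $dbagachfgdhe  e
    1  achfgdhe$dbag  g
    2  agachfgdhe$db  b
    3  bagachfgdhe$d  d
    4  chfgdhe$dbaga  a
    5  dbagachfgdhe$  $
    6  dhe$dbagachfg  g
    7  e$dbagachfgdh  h
    8  fgdhe$dbagach  h
    9  gachfgdhe$dba  a
   10  gdhe$dbagachf  f
   11  he$dbagachfgd  d
   12  hfgdhe$dbagac  c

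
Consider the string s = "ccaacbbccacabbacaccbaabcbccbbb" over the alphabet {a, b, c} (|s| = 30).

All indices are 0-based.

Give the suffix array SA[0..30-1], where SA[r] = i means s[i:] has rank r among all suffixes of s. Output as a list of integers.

sorted suffixes:
  #0 SA[0]=20  'aabcbccbbb'
  #1 SA[1]=2  'aacbbccacabbacaccbaabcbccbbb'
  #2 SA[2]=11  'abbacaccbaabcbccbbb'
  #3 SA[3]=21  'abcbccbbb'
  #4 SA[4]=9  'acabbacaccbaabcbccbbb'
  #5 SA[5]=14  'acaccbaabcbccbbb'
  #6 SA[6]=3  'acbbccacabbacaccbaabcbccbbb'
  #7 SA[7]=16  'accbaabcbccbbb'
  #8 SA[8]=29  'b'
  #9 SA[9]=19  'baabcbccbbb'
  #10 SA[10]=13  'bacaccbaabcbccbbb'
  #11 SA[11]=28  'bb'
  #12 SA[12]=12  'bbacaccbaabcbccbbb'
  #13 SA[13]=27  'bbb'
  #14 SA[14]=5  'bbccacabbacaccbaabcbccbbb'
  #15 SA[15]=22  'bcbccbbb'
  #16 SA[16]=6  'bccacabbacaccbaabcbccbbb'
  #17 SA[17]=24  'bccbbb'
  #18 SA[18]=1  'caacbbccacabbacaccbaabcbccbbb'
  #19 SA[19]=10  'cabbacaccbaabcbccbbb'
  #20 SA[20]=8  'cacabbacaccbaabcbccbbb'
  #21 SA[21]=15  'caccbaabcbccbbb'
  #22 SA[22]=18  'cbaabcbccbbb'
  #23 SA[23]=26  'cbbb'
  #24 SA[24]=4  'cbbccacabbacaccbaabcbccbbb'
  #25 SA[25]=23  'cbccbbb'
  #26 SA[26]=0  'ccaacbbccacabbacaccbaabcbccbbb'
  #27 SA[27]=7  'ccacabbacaccbaabcbccbbb'
  #28 SA[28]=17  'ccbaabcbccbbb'
  #29 SA[29]=25  'ccbbb'

[20, 2, 11, 21, 9, 14, 3, 16, 29, 19, 13, 28, 12, 27, 5, 22, 6, 24, 1, 10, 8, 15, 18, 26, 4, 23, 0, 7, 17, 25]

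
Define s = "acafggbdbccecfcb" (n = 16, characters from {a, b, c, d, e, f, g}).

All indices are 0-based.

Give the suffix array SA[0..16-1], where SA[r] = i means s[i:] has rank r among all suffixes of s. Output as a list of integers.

[0, 2, 15, 8, 6, 1, 14, 9, 10, 12, 7, 11, 13, 3, 5, 4]

sorted suffixes:
  #0 SA[0]=0  'acafggbdbccecfcb'
  #1 SA[1]=2  'afggbdbccecfcb'
  #2 SA[2]=15  'b'
  #3 SA[3]=8  'bccecfcb'
  #4 SA[4]=6  'bdbccecfcb'
  #5 SA[5]=1  'cafggbdbccecfcb'
  #6 SA[6]=14  'cb'
  #7 SA[7]=9  'ccecfcb'
  #8 SA[8]=10  'cecfcb'
  #9 SA[9]=12  'cfcb'
  #10 SA[10]=7  'dbccecfcb'
  #11 SA[11]=11  'ecfcb'
  #12 SA[12]=13  'fcb'
  #13 SA[13]=3  'fggbdbccecfcb'
  #14 SA[14]=5  'gbdbccecfcb'
  #15 SA[15]=4  'ggbdbccecfcb'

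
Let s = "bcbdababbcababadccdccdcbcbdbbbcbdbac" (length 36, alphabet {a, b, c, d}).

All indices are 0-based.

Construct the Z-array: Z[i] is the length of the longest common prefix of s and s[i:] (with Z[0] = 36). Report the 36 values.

Z[0]=36
i=1: outside box; Z[1]=0
i=2: outside box; Z[2]=1 extend→box=[2,3)
i=3: outside box; Z[3]=0
i=4: outside box; Z[4]=0
i=5: outside box; Z[5]=1 extend→box=[5,6)
i=6: outside box; Z[6]=0
i=7: outside box; Z[7]=1 extend→box=[7,8)
i=8: outside box; Z[8]=2 extend→box=[8,10)
i=9: min(r-i=1, Z[1]=0)=0; Z[9]=0
i=10: outside box; Z[10]=0
i=11: outside box; Z[11]=1 extend→box=[11,12)
i=12: outside box; Z[12]=0
i=13: outside box; Z[13]=1 extend→box=[13,14)
i=14: outside box; Z[14]=0
i=15: outside box; Z[15]=0
i=16: outside box; Z[16]=0
i=17: outside box; Z[17]=0
i=18: outside box; Z[18]=0
i=19: outside box; Z[19]=0
i=20: outside box; Z[20]=0
i=21: outside box; Z[21]=0
i=22: outside box; Z[22]=0
i=23: outside box; Z[23]=4 extend→box=[23,27)
i=24: min(r-i=3, Z[1]=0)=0; Z[24]=0
i=25: min(r-i=2, Z[2]=1)=1; Z[25]=1
i=26: min(r-i=1, Z[3]=0)=0; Z[26]=0
i=27: outside box; Z[27]=1 extend→box=[27,28)
i=28: outside box; Z[28]=1 extend→box=[28,29)
i=29: outside box; Z[29]=4 extend→box=[29,33)
i=30: min(r-i=3, Z[1]=0)=0; Z[30]=0
i=31: min(r-i=2, Z[2]=1)=1; Z[31]=1
i=32: min(r-i=1, Z[3]=0)=0; Z[32]=0
i=33: outside box; Z[33]=1 extend→box=[33,34)
i=34: outside box; Z[34]=0
i=35: outside box; Z[35]=0

[36, 0, 1, 0, 0, 1, 0, 1, 2, 0, 0, 1, 0, 1, 0, 0, 0, 0, 0, 0, 0, 0, 0, 4, 0, 1, 0, 1, 1, 4, 0, 1, 0, 1, 0, 0]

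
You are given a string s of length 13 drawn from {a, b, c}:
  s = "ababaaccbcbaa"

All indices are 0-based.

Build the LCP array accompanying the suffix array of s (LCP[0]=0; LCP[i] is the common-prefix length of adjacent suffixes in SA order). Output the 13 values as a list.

rank | idx | suffix
   0 |  12 | a
   1 |  11 | aa
   2 |   4 | aaccbcbaa
   3 |   2 | abaaccbcbaa
   4 |   0 | ababaaccbcbaa
   5 |   5 | accbcbaa
   6 |  10 | baa
   7 |   3 | baaccbcbaa
   8 |   1 | babaaccbcbaa
   9 |   8 | bcbaa
  10 |   9 | cbaa
  11 |   7 | cbcbaa
  12 |   6 | ccbcbaa

SA = [12, 11, 4, 2, 0, 5, 10, 3, 1, 8, 9, 7, 6]
rank  pair      lcp
   1  s[12:],s[11:]  1  'a'
   2  s[11:],s[4:]  2  'aa'
   3  s[4:],s[2:]  1  'a'
   4  s[2:],s[0:]  3  'aba'
   5  s[0:],s[5:]  1  'a'
   6  s[5:],s[10:]  0  ''
   7  s[10:],s[3:]  3  'baa'
   8  s[3:],s[1:]  2  'ba'
   9  s[1:],s[8:]  1  'b'
  10  s[8:],s[9:]  0  ''
  11  s[9:],s[7:]  2  'cb'
  12  s[7:],s[6:]  1  'c'

[0, 1, 2, 1, 3, 1, 0, 3, 2, 1, 0, 2, 1]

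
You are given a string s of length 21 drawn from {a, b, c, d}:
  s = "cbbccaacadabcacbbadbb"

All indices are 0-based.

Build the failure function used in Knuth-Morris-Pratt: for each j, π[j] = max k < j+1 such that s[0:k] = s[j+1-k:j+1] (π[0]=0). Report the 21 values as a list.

[0, 0, 0, 1, 1, 0, 0, 1, 0, 0, 0, 0, 1, 0, 1, 2, 3, 0, 0, 0, 0]

π[0] = 0
j=1 s[j]='b': π[1]=0 (border '')
j=2 s[j]='b': π[2]=0 (border '')
j=3 s[j]='c': π[3]=1 (border 'c')
j=4 s[j]='c': k: 1→0; π[4]=1 (border 'c')
j=5 s[j]='a': k: 1→0; π[5]=0 (border '')
j=6 s[j]='a': π[6]=0 (border '')
j=7 s[j]='c': π[7]=1 (border 'c')
j=8 s[j]='a': k: 1→0; π[8]=0 (border '')
j=9 s[j]='d': π[9]=0 (border '')
j=10 s[j]='a': π[10]=0 (border '')
j=11 s[j]='b': π[11]=0 (border '')
j=12 s[j]='c': π[12]=1 (border 'c')
j=13 s[j]='a': k: 1→0; π[13]=0 (border '')
j=14 s[j]='c': π[14]=1 (border 'c')
j=15 s[j]='b': π[15]=2 (border 'cb')
j=16 s[j]='b': π[16]=3 (border 'cbb')
j=17 s[j]='a': k: 3→0; π[17]=0 (border '')
j=18 s[j]='d': π[18]=0 (border '')
j=19 s[j]='b': π[19]=0 (border '')
j=20 s[j]='b': π[20]=0 (border '')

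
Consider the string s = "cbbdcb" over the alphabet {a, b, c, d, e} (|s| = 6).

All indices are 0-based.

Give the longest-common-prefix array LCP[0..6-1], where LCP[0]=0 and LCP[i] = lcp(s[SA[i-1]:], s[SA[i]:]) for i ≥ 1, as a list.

[0, 1, 1, 0, 2, 0]

rank→(start, suffix):
  0 → (5, 'b')
  1 → (1, 'bbdcb')
  2 → (2, 'bdcb')
  3 → (4, 'cb')
  4 → (0, 'cbbdcb')
  5 → (3, 'dcb')

SA = [5, 1, 2, 4, 0, 3]
rank  pair      lcp
   1  s[5:],s[1:]  1  'b'
   2  s[1:],s[2:]  1  'b'
   3  s[2:],s[4:]  0  ''
   4  s[4:],s[0:]  2  'cb'
   5  s[0:],s[3:]  0  ''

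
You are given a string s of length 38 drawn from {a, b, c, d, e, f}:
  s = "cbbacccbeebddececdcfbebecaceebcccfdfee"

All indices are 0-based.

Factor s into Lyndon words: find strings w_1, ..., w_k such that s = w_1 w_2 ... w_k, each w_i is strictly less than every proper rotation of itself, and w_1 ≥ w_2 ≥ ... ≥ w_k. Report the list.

["c", "b", "b", "acccbeebddececdcfbebecaceebcccfdfee"]

emit factor 1: 'c' (i=0, period=1)
emit factor 2: 'b' (i=1, period=1)
emit factor 3: 'b' (i=2, period=1)
emit factor 4: 'acccbeebddececdcfbebecaceebcccfdfee' (i=3, period=35)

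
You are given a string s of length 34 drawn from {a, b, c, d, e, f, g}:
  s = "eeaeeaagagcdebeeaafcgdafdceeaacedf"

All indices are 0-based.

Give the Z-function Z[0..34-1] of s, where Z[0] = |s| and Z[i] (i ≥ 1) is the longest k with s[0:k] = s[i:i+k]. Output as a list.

[34, 1, 0, 3, 1, 0, 0, 0, 0, 0, 0, 0, 1, 0, 3, 1, 0, 0, 0, 0, 0, 0, 0, 0, 0, 0, 3, 1, 0, 0, 0, 1, 0, 0]

Z[0]=34
i=1: fresh scan; Z[1]=1 grow→box=[1,2)
i=2: fresh scan; Z[2]=0
i=3: fresh scan; Z[3]=3 grow→box=[3,6)
i=4: min(r-i=2, Z[1]=1)=1; Z[4]=1
i=5: min(r-i=1, Z[2]=0)=0; Z[5]=0
i=6: fresh scan; Z[6]=0
i=7: fresh scan; Z[7]=0
i=8: fresh scan; Z[8]=0
i=9: fresh scan; Z[9]=0
i=10: fresh scan; Z[10]=0
i=11: fresh scan; Z[11]=0
i=12: fresh scan; Z[12]=1 grow→box=[12,13)
i=13: fresh scan; Z[13]=0
i=14: fresh scan; Z[14]=3 grow→box=[14,17)
i=15: min(r-i=2, Z[1]=1)=1; Z[15]=1
i=16: min(r-i=1, Z[2]=0)=0; Z[16]=0
i=17: fresh scan; Z[17]=0
i=18: fresh scan; Z[18]=0
i=19: fresh scan; Z[19]=0
i=20: fresh scan; Z[20]=0
i=21: fresh scan; Z[21]=0
i=22: fresh scan; Z[22]=0
i=23: fresh scan; Z[23]=0
i=24: fresh scan; Z[24]=0
i=25: fresh scan; Z[25]=0
i=26: fresh scan; Z[26]=3 grow→box=[26,29)
i=27: min(r-i=2, Z[1]=1)=1; Z[27]=1
i=28: min(r-i=1, Z[2]=0)=0; Z[28]=0
i=29: fresh scan; Z[29]=0
i=30: fresh scan; Z[30]=0
i=31: fresh scan; Z[31]=1 grow→box=[31,32)
i=32: fresh scan; Z[32]=0
i=33: fresh scan; Z[33]=0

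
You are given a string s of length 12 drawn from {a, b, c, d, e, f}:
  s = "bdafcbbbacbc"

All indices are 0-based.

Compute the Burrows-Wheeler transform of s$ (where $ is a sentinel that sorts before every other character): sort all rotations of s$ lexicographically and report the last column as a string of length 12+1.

cbdbbcc$bfaba

rank  rotation       last
    0  $bdafcbbbacbc  c
    1  acbc$bdafcbbb  b
    2  afcbbbacbc$bd  d
    3  bacbc$bdafcbb  b
    4  bbacbc$bdafcb  b
    5  bbbacbc$bdafc  c
    6  bc$bdafcbbbac  c
    7  bdafcbbbacbc$  $
    8  c$bdafcbbbacb  b
    9  cbbbacbc$bdaf  f
   10  cbc$bdafcbbba  a
   11  dafcbbbacbc$b  b
   12  fcbbbacbc$bda  a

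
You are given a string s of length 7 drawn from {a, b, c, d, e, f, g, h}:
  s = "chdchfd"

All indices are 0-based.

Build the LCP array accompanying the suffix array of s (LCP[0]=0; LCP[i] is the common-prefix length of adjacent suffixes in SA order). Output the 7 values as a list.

[0, 2, 0, 1, 0, 0, 1]

rank→(start, suffix):
  0 → (0, 'chdchfd')
  1 → (3, 'chfd')
  2 → (6, 'd')
  3 → (2, 'dchfd')
  4 → (5, 'fd')
  5 → (1, 'hdchfd')
  6 → (4, 'hfd')

SA = [0, 3, 6, 2, 5, 1, 4]
[i] adj suffixes → lcp
  [1] 0/3 → 2 ('ch')
  [2] 3/6 → 0 ('')
  [3] 6/2 → 1 ('d')
  [4] 2/5 → 0 ('')
  [5] 5/1 → 0 ('')
  [6] 1/4 → 1 ('h')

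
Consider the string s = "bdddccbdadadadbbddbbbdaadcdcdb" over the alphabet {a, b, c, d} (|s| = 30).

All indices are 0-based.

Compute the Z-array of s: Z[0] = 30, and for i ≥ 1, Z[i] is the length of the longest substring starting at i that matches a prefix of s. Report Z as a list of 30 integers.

[30, 0, 0, 0, 0, 0, 2, 0, 0, 0, 0, 0, 0, 0, 1, 3, 0, 0, 1, 1, 2, 0, 0, 0, 0, 0, 0, 0, 0, 1]

Z[0]=30
i=1: outside box; Z[1]=0
i=2: outside box; Z[2]=0
i=3: outside box; Z[3]=0
i=4: outside box; Z[4]=0
i=5: outside box; Z[5]=0
i=6: outside box; Z[6]=2 extend→box=[6,8)
i=7: min(r-i=1, Z[1]=0)=0; Z[7]=0
i=8: outside box; Z[8]=0
i=9: outside box; Z[9]=0
i=10: outside box; Z[10]=0
i=11: outside box; Z[11]=0
i=12: outside box; Z[12]=0
i=13: outside box; Z[13]=0
i=14: outside box; Z[14]=1 extend→box=[14,15)
i=15: outside box; Z[15]=3 extend→box=[15,18)
i=16: min(r-i=2, Z[1]=0)=0; Z[16]=0
i=17: min(r-i=1, Z[2]=0)=0; Z[17]=0
i=18: outside box; Z[18]=1 extend→box=[18,19)
i=19: outside box; Z[19]=1 extend→box=[19,20)
i=20: outside box; Z[20]=2 extend→box=[20,22)
i=21: min(r-i=1, Z[1]=0)=0; Z[21]=0
i=22: outside box; Z[22]=0
i=23: outside box; Z[23]=0
i=24: outside box; Z[24]=0
i=25: outside box; Z[25]=0
i=26: outside box; Z[26]=0
i=27: outside box; Z[27]=0
i=28: outside box; Z[28]=0
i=29: outside box; Z[29]=1 extend→box=[29,30)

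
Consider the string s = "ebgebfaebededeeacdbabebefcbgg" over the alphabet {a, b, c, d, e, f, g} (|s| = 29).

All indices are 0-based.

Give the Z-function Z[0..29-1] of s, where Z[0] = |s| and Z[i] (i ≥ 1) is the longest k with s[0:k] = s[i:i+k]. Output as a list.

[29, 0, 0, 2, 0, 0, 0, 2, 0, 1, 0, 1, 0, 1, 1, 0, 0, 0, 0, 0, 0, 2, 0, 1, 0, 0, 0, 0, 0]

Z[0]=29
i=1: fresh scan; Z[1]=0
i=2: fresh scan; Z[2]=0
i=3: fresh scan; Z[3]=2 scan→box=[3,5)
i=4: min(r-i=1, Z[1]=0)=0; Z[4]=0
i=5: fresh scan; Z[5]=0
i=6: fresh scan; Z[6]=0
i=7: fresh scan; Z[7]=2 scan→box=[7,9)
i=8: min(r-i=1, Z[1]=0)=0; Z[8]=0
i=9: fresh scan; Z[9]=1 scan→box=[9,10)
i=10: fresh scan; Z[10]=0
i=11: fresh scan; Z[11]=1 scan→box=[11,12)
i=12: fresh scan; Z[12]=0
i=13: fresh scan; Z[13]=1 scan→box=[13,14)
i=14: fresh scan; Z[14]=1 scan→box=[14,15)
i=15: fresh scan; Z[15]=0
i=16: fresh scan; Z[16]=0
i=17: fresh scan; Z[17]=0
i=18: fresh scan; Z[18]=0
i=19: fresh scan; Z[19]=0
i=20: fresh scan; Z[20]=0
i=21: fresh scan; Z[21]=2 scan→box=[21,23)
i=22: min(r-i=1, Z[1]=0)=0; Z[22]=0
i=23: fresh scan; Z[23]=1 scan→box=[23,24)
i=24: fresh scan; Z[24]=0
i=25: fresh scan; Z[25]=0
i=26: fresh scan; Z[26]=0
i=27: fresh scan; Z[27]=0
i=28: fresh scan; Z[28]=0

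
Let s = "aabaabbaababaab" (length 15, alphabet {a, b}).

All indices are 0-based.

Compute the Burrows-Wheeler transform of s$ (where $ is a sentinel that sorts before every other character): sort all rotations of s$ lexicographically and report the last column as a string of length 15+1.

rank  rotation          last
    0  $aabaabbaababaab  b
    1  aab$aabaabbaabab  b
    2  aabaabbaababaab$  $
    3  aababaab$aabaabb  b
    4  aabbaababaab$aab  b
    5  ab$aabaabbaababa  a
    6  abaab$aabaabbaab  b
    7  abaabbaababaab$a  a
    8  ababaab$aabaabba  a
    9  abbaababaab$aaba  a
   10  b$aabaabbaababaa  a
   11  baab$aabaabbaaba  a
   12  baababaab$aabaab  b
   13  baabbaababaab$aa  a
   14  babaab$aabaabbaa  a
   15  bbaababaab$aabaa  a

bb$bbabaaaaabaaa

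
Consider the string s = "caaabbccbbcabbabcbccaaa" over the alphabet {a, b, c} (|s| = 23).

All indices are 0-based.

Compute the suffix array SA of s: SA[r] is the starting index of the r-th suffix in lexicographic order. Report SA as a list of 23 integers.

[22, 21, 20, 1, 2, 11, 3, 14, 13, 12, 8, 4, 9, 15, 17, 5, 19, 0, 10, 7, 16, 18, 6]

sorted suffixes:
  #0 SA[0]=22  'a'
  #1 SA[1]=21  'aa'
  #2 SA[2]=20  'aaa'
  #3 SA[3]=1  'aaabbccbbcabbabcbccaaa'
  #4 SA[4]=2  'aabbccbbcabbabcbccaaa'
  #5 SA[5]=11  'abbabcbccaaa'
  #6 SA[6]=3  'abbccbbcabbabcbccaaa'
  #7 SA[7]=14  'abcbccaaa'
  #8 SA[8]=13  'babcbccaaa'
  #9 SA[9]=12  'bbabcbccaaa'
  #10 SA[10]=8  'bbcabbabcbccaaa'
  #11 SA[11]=4  'bbccbbcabbabcbccaaa'
  #12 SA[12]=9  'bcabbabcbccaaa'
  #13 SA[13]=15  'bcbccaaa'
  #14 SA[14]=17  'bccaaa'
  #15 SA[15]=5  'bccbbcabbabcbccaaa'
  #16 SA[16]=19  'caaa'
  #17 SA[17]=0  'caaabbccbbcabbabcbccaaa'
  #18 SA[18]=10  'cabbabcbccaaa'
  #19 SA[19]=7  'cbbcabbabcbccaaa'
  #20 SA[20]=16  'cbccaaa'
  #21 SA[21]=18  'ccaaa'
  #22 SA[22]=6  'ccbbcabbabcbccaaa'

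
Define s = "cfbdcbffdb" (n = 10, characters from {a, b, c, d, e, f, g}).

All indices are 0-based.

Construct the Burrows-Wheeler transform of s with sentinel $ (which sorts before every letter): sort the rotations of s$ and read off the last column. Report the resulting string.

rank  rotation     last
    0  $cfbdcbffdb  b
    1  b$cfbdcbffd  d
    2  bdcbffdb$cf  f
    3  bffdb$cfbdc  c
    4  cbffdb$cfbd  d
    5  cfbdcbffdb$  $
    6  db$cfbdcbff  f
    7  dcbffdb$cfb  b
    8  fbdcbffdb$c  c
    9  fdb$cfbdcbf  f
   10  ffdb$cfbdcb  b

bdfcd$fbcfb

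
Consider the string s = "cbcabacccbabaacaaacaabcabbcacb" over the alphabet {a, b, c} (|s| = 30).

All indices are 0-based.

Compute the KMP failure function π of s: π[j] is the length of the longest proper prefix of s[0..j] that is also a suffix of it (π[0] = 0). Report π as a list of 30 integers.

[0, 0, 1, 0, 0, 0, 1, 1, 1, 2, 0, 0, 0, 0, 1, 0, 0, 0, 1, 0, 0, 0, 1, 0, 0, 0, 1, 0, 1, 2]

π[0] = 0
j=1 s[j]='b': π[1]=0 (border '')
j=2 s[j]='c': π[2]=1 (border 'c')
j=3 s[j]='a': k: 1→0; π[3]=0 (border '')
j=4 s[j]='b': π[4]=0 (border '')
j=5 s[j]='a': π[5]=0 (border '')
j=6 s[j]='c': π[6]=1 (border 'c')
j=7 s[j]='c': k: 1→0; π[7]=1 (border 'c')
j=8 s[j]='c': k: 1→0; π[8]=1 (border 'c')
j=9 s[j]='b': π[9]=2 (border 'cb')
j=10 s[j]='a': k: 2→0; π[10]=0 (border '')
j=11 s[j]='b': π[11]=0 (border '')
j=12 s[j]='a': π[12]=0 (border '')
j=13 s[j]='a': π[13]=0 (border '')
j=14 s[j]='c': π[14]=1 (border 'c')
j=15 s[j]='a': k: 1→0; π[15]=0 (border '')
j=16 s[j]='a': π[16]=0 (border '')
j=17 s[j]='a': π[17]=0 (border '')
j=18 s[j]='c': π[18]=1 (border 'c')
j=19 s[j]='a': k: 1→0; π[19]=0 (border '')
j=20 s[j]='a': π[20]=0 (border '')
j=21 s[j]='b': π[21]=0 (border '')
j=22 s[j]='c': π[22]=1 (border 'c')
j=23 s[j]='a': k: 1→0; π[23]=0 (border '')
j=24 s[j]='b': π[24]=0 (border '')
j=25 s[j]='b': π[25]=0 (border '')
j=26 s[j]='c': π[26]=1 (border 'c')
j=27 s[j]='a': k: 1→0; π[27]=0 (border '')
j=28 s[j]='c': π[28]=1 (border 'c')
j=29 s[j]='b': π[29]=2 (border 'cb')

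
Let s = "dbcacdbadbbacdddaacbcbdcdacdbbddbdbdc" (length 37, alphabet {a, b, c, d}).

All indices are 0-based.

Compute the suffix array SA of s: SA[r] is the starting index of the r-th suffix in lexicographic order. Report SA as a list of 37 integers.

[16, 17, 3, 25, 11, 7, 10, 6, 9, 28, 1, 19, 32, 34, 21, 29, 36, 2, 18, 20, 23, 4, 26, 12, 15, 24, 5, 8, 27, 0, 31, 33, 35, 22, 14, 30, 13]

rank→(start, suffix):
  0 → (16, 'aacbcbdcdacdbbddbdbdc')
  1 → (17, 'acbcbdcdacdbbddbdbdc')
  2 → (3, 'acdbadbbacdddaacbcbdcdacdbbddbdbdc')
  3 → (25, 'acdbbddbdbdc')
  4 → (11, 'acdddaacbcbdcdacdbbddbdbdc')
  5 → (7, 'adbbacdddaacbcbdcdacdbbddbdbdc')
  6 → (10, 'bacdddaacbcbdcdacdbbddbdbdc')
  7 → (6, 'badbbacdddaacbcbdcdacdbbddbdbdc')
  8 → (9, 'bbacdddaacbcbdcdacdbbddbdbdc')
  9 → (28, 'bbddbdbdc')
  10 → (1, 'bcacdbadbbacdddaacbcbdcdacdbbddbdbdc')
  11 → (19, 'bcbdcdacdbbddbdbdc')
  12 → (32, 'bdbdc')
  13 → (34, 'bdc')
  14 → (21, 'bdcdacdbbddbdbdc')
  15 → (29, 'bddbdbdc')
  16 → (36, 'c')
  17 → (2, 'cacdbadbbacdddaacbcbdcdacdbbddbdbdc')
  18 → (18, 'cbcbdcdacdbbddbdbdc')
  19 → (20, 'cbdcdacdbbddbdbdc')
  20 → (23, 'cdacdbbddbdbdc')
  21 → (4, 'cdbadbbacdddaacbcbdcdacdbbddbdbdc')
  22 → (26, 'cdbbddbdbdc')
  23 → (12, 'cdddaacbcbdcdacdbbddbdbdc')
  24 → (15, 'daacbcbdcdacdbbddbdbdc')
  25 → (24, 'dacdbbddbdbdc')
  26 → (5, 'dbadbbacdddaacbcbdcdacdbbddbdbdc')
  27 → (8, 'dbbacdddaacbcbdcdacdbbddbdbdc')
  28 → (27, 'dbbddbdbdc')
  29 → (0, 'dbcacdbadbbacdddaacbcbdcdacdbbddbdbdc')
  30 → (31, 'dbdbdc')
  31 → (33, 'dbdc')
  32 → (35, 'dc')
  33 → (22, 'dcdacdbbddbdbdc')
  34 → (14, 'ddaacbcbdcdacdbbddbdbdc')
  35 → (30, 'ddbdbdc')
  36 → (13, 'dddaacbcbdcdacdbbddbdbdc')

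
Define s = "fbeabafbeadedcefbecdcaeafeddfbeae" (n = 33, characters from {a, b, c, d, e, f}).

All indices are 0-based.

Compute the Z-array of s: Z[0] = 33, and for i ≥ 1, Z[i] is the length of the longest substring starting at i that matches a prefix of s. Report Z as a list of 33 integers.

[33, 0, 0, 0, 0, 0, 4, 0, 0, 0, 0, 0, 0, 0, 0, 3, 0, 0, 0, 0, 0, 0, 0, 0, 1, 0, 0, 0, 4, 0, 0, 0, 0]

Z[0]=33
i=1: i≥r, start 0; Z[1]=0
i=2: i≥r, start 0; Z[2]=0
i=3: i≥r, start 0; Z[3]=0
i=4: i≥r, start 0; Z[4]=0
i=5: i≥r, start 0; Z[5]=0
i=6: i≥r, start 0; Z[6]=4 extend→box=[6,10)
i=7: min(r-i=3, Z[1]=0)=0; Z[7]=0
i=8: min(r-i=2, Z[2]=0)=0; Z[8]=0
i=9: min(r-i=1, Z[3]=0)=0; Z[9]=0
i=10: i≥r, start 0; Z[10]=0
i=11: i≥r, start 0; Z[11]=0
i=12: i≥r, start 0; Z[12]=0
i=13: i≥r, start 0; Z[13]=0
i=14: i≥r, start 0; Z[14]=0
i=15: i≥r, start 0; Z[15]=3 extend→box=[15,18)
i=16: min(r-i=2, Z[1]=0)=0; Z[16]=0
i=17: min(r-i=1, Z[2]=0)=0; Z[17]=0
i=18: i≥r, start 0; Z[18]=0
i=19: i≥r, start 0; Z[19]=0
i=20: i≥r, start 0; Z[20]=0
i=21: i≥r, start 0; Z[21]=0
i=22: i≥r, start 0; Z[22]=0
i=23: i≥r, start 0; Z[23]=0
i=24: i≥r, start 0; Z[24]=1 extend→box=[24,25)
i=25: i≥r, start 0; Z[25]=0
i=26: i≥r, start 0; Z[26]=0
i=27: i≥r, start 0; Z[27]=0
i=28: i≥r, start 0; Z[28]=4 extend→box=[28,32)
i=29: min(r-i=3, Z[1]=0)=0; Z[29]=0
i=30: min(r-i=2, Z[2]=0)=0; Z[30]=0
i=31: min(r-i=1, Z[3]=0)=0; Z[31]=0
i=32: i≥r, start 0; Z[32]=0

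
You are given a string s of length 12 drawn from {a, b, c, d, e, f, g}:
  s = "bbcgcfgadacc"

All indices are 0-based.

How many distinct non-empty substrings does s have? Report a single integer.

sorted suffixes:
  #0 SA[0]=9  'acc'
  #1 SA[1]=7  'adacc'
  #2 SA[2]=0  'bbcgcfgadacc'
  #3 SA[3]=1  'bcgcfgadacc'
  #4 SA[4]=11  'c'
  #5 SA[5]=10  'cc'
  #6 SA[6]=4  'cfgadacc'
  #7 SA[7]=2  'cgcfgadacc'
  #8 SA[8]=8  'dacc'
  #9 SA[9]=5  'fgadacc'
  #10 SA[10]=6  'gadacc'
  #11 SA[11]=3  'gcfgadacc'

SA = [9, 7, 0, 1, 11, 10, 4, 2, 8, 5, 6, 3]
i: (SA[i-1],SA[i]) lcp shared
  1: (9,7) 1 'a'
  2: (7,0) 0 ''
  3: (0,1) 1 'b'
  4: (1,11) 0 ''
  5: (11,10) 1 'c'
  6: (10,4) 1 'c'
  7: (4,2) 1 'c'
  8: (2,8) 0 ''
  9: (8,5) 0 ''
  10: (5,6) 0 ''
  11: (6,3) 1 'g'

n(n+1)/2 = 12·13/2 = 78
Σ LCP = 0 + 1 + 0 + 1 + 0 + 1 + 1 + 1 + 0 + 0 + 0 + 1 = 6
distinct = 78 − 6 = 72

72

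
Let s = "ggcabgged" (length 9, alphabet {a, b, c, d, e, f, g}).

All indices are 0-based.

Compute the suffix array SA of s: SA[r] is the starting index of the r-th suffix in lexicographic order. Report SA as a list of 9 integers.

sorted suffixes:
  #0 SA[0]=3  'abgged'
  #1 SA[1]=4  'bgged'
  #2 SA[2]=2  'cabgged'
  #3 SA[3]=8  'd'
  #4 SA[4]=7  'ed'
  #5 SA[5]=1  'gcabgged'
  #6 SA[6]=6  'ged'
  #7 SA[7]=0  'ggcabgged'
  #8 SA[8]=5  'gged'

[3, 4, 2, 8, 7, 1, 6, 0, 5]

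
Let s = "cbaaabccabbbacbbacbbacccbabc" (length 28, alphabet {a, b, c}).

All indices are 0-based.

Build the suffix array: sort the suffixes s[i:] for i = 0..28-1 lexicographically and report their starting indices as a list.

sorted suffixes:
  #0 SA[0]=2  'aaabccabbbacbbacbbacccbabc'
  #1 SA[1]=3  'aabccabbbacbbacbbacccbabc'
  #2 SA[2]=8  'abbbacbbacbbacccbabc'
  #3 SA[3]=25  'abc'
  #4 SA[4]=4  'abccabbbacbbacbbacccbabc'
  #5 SA[5]=12  'acbbacbbacccbabc'
  #6 SA[6]=16  'acbbacccbabc'
  #7 SA[7]=20  'acccbabc'
  #8 SA[8]=1  'baaabccabbbacbbacbbacccbabc'
  #9 SA[9]=24  'babc'
  #10 SA[10]=11  'bacbbacbbacccbabc'
  #11 SA[11]=15  'bacbbacccbabc'
  #12 SA[12]=19  'bacccbabc'
  #13 SA[13]=10  'bbacbbacbbacccbabc'
  #14 SA[14]=14  'bbacbbacccbabc'
  #15 SA[15]=18  'bbacccbabc'
  #16 SA[16]=9  'bbbacbbacbbacccbabc'
  #17 SA[17]=26  'bc'
  #18 SA[18]=5  'bccabbbacbbacbbacccbabc'
  #19 SA[19]=27  'c'
  #20 SA[20]=7  'cabbbacbbacbbacccbabc'
  #21 SA[21]=0  'cbaaabccabbbacbbacbbacccbabc'
  #22 SA[22]=23  'cbabc'
  #23 SA[23]=13  'cbbacbbacccbabc'
  #24 SA[24]=17  'cbbacccbabc'
  #25 SA[25]=6  'ccabbbacbbacbbacccbabc'
  #26 SA[26]=22  'ccbabc'
  #27 SA[27]=21  'cccbabc'

[2, 3, 8, 25, 4, 12, 16, 20, 1, 24, 11, 15, 19, 10, 14, 18, 9, 26, 5, 27, 7, 0, 23, 13, 17, 6, 22, 21]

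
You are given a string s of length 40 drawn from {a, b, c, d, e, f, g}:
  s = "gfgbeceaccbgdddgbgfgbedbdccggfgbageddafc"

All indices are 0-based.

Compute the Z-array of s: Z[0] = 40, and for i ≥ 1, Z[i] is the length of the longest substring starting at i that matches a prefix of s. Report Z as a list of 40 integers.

Z[0]=40
i=1: fresh scan; Z[1]=0
i=2: fresh scan; Z[2]=1 grow→box=[2,3)
i=3: fresh scan; Z[3]=0
i=4: fresh scan; Z[4]=0
i=5: fresh scan; Z[5]=0
i=6: fresh scan; Z[6]=0
i=7: fresh scan; Z[7]=0
i=8: fresh scan; Z[8]=0
i=9: fresh scan; Z[9]=0
i=10: fresh scan; Z[10]=0
i=11: fresh scan; Z[11]=1 grow→box=[11,12)
i=12: fresh scan; Z[12]=0
i=13: fresh scan; Z[13]=0
i=14: fresh scan; Z[14]=0
i=15: fresh scan; Z[15]=1 grow→box=[15,16)
i=16: fresh scan; Z[16]=0
i=17: fresh scan; Z[17]=5 grow→box=[17,22)
i=18: min(r-i=4, Z[1]=0)=0; Z[18]=0
i=19: min(r-i=3, Z[2]=1)=1; Z[19]=1
i=20: min(r-i=2, Z[3]=0)=0; Z[20]=0
i=21: min(r-i=1, Z[4]=0)=0; Z[21]=0
i=22: fresh scan; Z[22]=0
i=23: fresh scan; Z[23]=0
i=24: fresh scan; Z[24]=0
i=25: fresh scan; Z[25]=0
i=26: fresh scan; Z[26]=0
i=27: fresh scan; Z[27]=1 grow→box=[27,28)
i=28: fresh scan; Z[28]=4 grow→box=[28,32)
i=29: min(r-i=3, Z[1]=0)=0; Z[29]=0
i=30: min(r-i=2, Z[2]=1)=1; Z[30]=1
i=31: min(r-i=1, Z[3]=0)=0; Z[31]=0
i=32: fresh scan; Z[32]=0
i=33: fresh scan; Z[33]=1 grow→box=[33,34)
i=34: fresh scan; Z[34]=0
i=35: fresh scan; Z[35]=0
i=36: fresh scan; Z[36]=0
i=37: fresh scan; Z[37]=0
i=38: fresh scan; Z[38]=0
i=39: fresh scan; Z[39]=0

[40, 0, 1, 0, 0, 0, 0, 0, 0, 0, 0, 1, 0, 0, 0, 1, 0, 5, 0, 1, 0, 0, 0, 0, 0, 0, 0, 1, 4, 0, 1, 0, 0, 1, 0, 0, 0, 0, 0, 0]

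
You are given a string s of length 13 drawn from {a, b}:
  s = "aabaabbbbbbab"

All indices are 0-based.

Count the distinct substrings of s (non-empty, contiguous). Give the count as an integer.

rank | idx | suffix
   0 |   0 | aabaabbbbbbab
   1 |   3 | aabbbbbbab
   2 |  11 | ab
   3 |   1 | abaabbbbbbab
   4 |   4 | abbbbbbab
   5 |  12 | b
   6 |   2 | baabbbbbbab
   7 |  10 | bab
   8 |   9 | bbab
   9 |   8 | bbbab
  10 |   7 | bbbbab
  11 |   6 | bbbbbab
  12 |   5 | bbbbbbab

SA = [0, 3, 11, 1, 4, 12, 2, 10, 9, 8, 7, 6, 5]
[i] adj suffixes → lcp
  [1] 0/3 → 3 ('aab')
  [2] 3/11 → 1 ('a')
  [3] 11/1 → 2 ('ab')
  [4] 1/4 → 2 ('ab')
  [5] 4/12 → 0 ('')
  [6] 12/2 → 1 ('b')
  [7] 2/10 → 2 ('ba')
  [8] 10/9 → 1 ('b')
  [9] 9/8 → 2 ('bb')
  [10] 8/7 → 3 ('bbb')
  [11] 7/6 → 4 ('bbbb')
  [12] 6/5 → 5 ('bbbbb')

n(n+1)/2 = 13·14/2 = 91
Σ LCP = 0 + 3 + 1 + 2 + 2 + 0 + 1 + 2 + 1 + 2 + 3 + 4 + 5 = 26
distinct = 91 − 26 = 65

65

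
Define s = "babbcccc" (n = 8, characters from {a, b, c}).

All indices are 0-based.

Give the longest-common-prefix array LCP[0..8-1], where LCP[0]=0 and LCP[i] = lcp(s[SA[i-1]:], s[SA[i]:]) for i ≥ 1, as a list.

[0, 0, 1, 1, 0, 1, 2, 3]

sorted suffixes:
  #0 SA[0]=1  'abbcccc'
  #1 SA[1]=0  'babbcccc'
  #2 SA[2]=2  'bbcccc'
  #3 SA[3]=3  'bcccc'
  #4 SA[4]=7  'c'
  #5 SA[5]=6  'cc'
  #6 SA[6]=5  'ccc'
  #7 SA[7]=4  'cccc'

SA = [1, 0, 2, 3, 7, 6, 5, 4]
rank  pair      lcp
   1  s[1:],s[0:]  0  ''
   2  s[0:],s[2:]  1  'b'
   3  s[2:],s[3:]  1  'b'
   4  s[3:],s[7:]  0  ''
   5  s[7:],s[6:]  1  'c'
   6  s[6:],s[5:]  2  'cc'
   7  s[5:],s[4:]  3  'ccc'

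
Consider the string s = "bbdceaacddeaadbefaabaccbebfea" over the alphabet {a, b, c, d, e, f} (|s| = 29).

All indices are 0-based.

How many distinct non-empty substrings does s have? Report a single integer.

rank | idx | suffix
   0 |  28 | a
   1 |  17 | aabaccbebfea
   2 |   5 | aacddeaadbefaabaccbebfea
   3 |  11 | aadbefaabaccbebfea
   4 |  18 | abaccbebfea
   5 |  20 | accbebfea
   6 |   6 | acddeaadbefaabaccbebfea
   7 |  12 | adbefaabaccbebfea
   8 |  19 | baccbebfea
   9 |   0 | bbdceaacddeaadbefaabaccbebfea
  10 |   1 | bdceaacddeaadbefaabaccbebfea
  11 |  23 | bebfea
  12 |  14 | befaabaccbebfea
  13 |  25 | bfea
  14 |  22 | cbebfea
  15 |  21 | ccbebfea
  16 |   7 | cddeaadbefaabaccbebfea
  17 |   3 | ceaacddeaadbefaabaccbebfea
  18 |  13 | dbefaabaccbebfea
  19 |   2 | dceaacddeaadbefaabaccbebfea
  20 |   8 | ddeaadbefaabaccbebfea
  21 |   9 | deaadbefaabaccbebfea
  22 |  27 | ea
  23 |   4 | eaacddeaadbefaabaccbebfea
  24 |  10 | eaadbefaabaccbebfea
  25 |  24 | ebfea
  26 |  15 | efaabaccbebfea
  27 |  16 | faabaccbebfea
  28 |  26 | fea

SA = [28, 17, 5, 11, 18, 20, 6, 12, 19, 0, 1, 23, 14, 25, 22, 21, 7, 3, 13, 2, 8, 9, 27, 4, 10, 24, 15, 16, 26]
i: (SA[i-1],SA[i]) lcp shared
  1: (28,17) 1 'a'
  2: (17,5) 2 'aa'
  3: (5,11) 2 'aa'
  4: (11,18) 1 'a'
  5: (18,20) 1 'a'
  6: (20,6) 2 'ac'
  7: (6,12) 1 'a'
  8: (12,19) 0 ''
  9: (19,0) 1 'b'
  10: (0,1) 1 'b'
  11: (1,23) 1 'b'
  12: (23,14) 2 'be'
  13: (14,25) 1 'b'
  14: (25,22) 0 ''
  15: (22,21) 1 'c'
  16: (21,7) 1 'c'
  17: (7,3) 1 'c'
  18: (3,13) 0 ''
  19: (13,2) 1 'd'
  20: (2,8) 1 'd'
  21: (8,9) 1 'd'
  22: (9,27) 0 ''
  23: (27,4) 2 'ea'
  24: (4,10) 3 'eaa'
  25: (10,24) 1 'e'
  26: (24,15) 1 'e'
  27: (15,16) 0 ''
  28: (16,26) 1 'f'

n(n+1)/2 = 29·30/2 = 435
Σ LCP = 0 + 1 + 2 + 2 + 1 + 1 + 2 + 1 + 0 + 1 + 1 + 1 + 2 + 1 + 0 + 1 + 1 + 1 + 0 + 1 + 1 + 1 + 0 + 2 + 3 + 1 + 1 + 0 + 1 = 30
distinct = 435 − 30 = 405

405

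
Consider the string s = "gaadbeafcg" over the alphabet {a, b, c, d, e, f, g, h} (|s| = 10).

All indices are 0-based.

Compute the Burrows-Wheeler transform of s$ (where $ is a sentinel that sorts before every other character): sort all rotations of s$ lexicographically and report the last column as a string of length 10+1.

ggaedfabac$

rank  rotation     last
    0  $gaadbeafcg  g
    1  aadbeafcg$g  g
    2  adbeafcg$ga  a
    3  afcg$gaadbe  e
    4  beafcg$gaad  d
    5  cg$gaadbeaf  f
    6  dbeafcg$gaa  a
    7  eafcg$gaadb  b
    8  fcg$gaadbea  a
    9  g$gaadbeafc  c
   10  gaadbeafcg$  $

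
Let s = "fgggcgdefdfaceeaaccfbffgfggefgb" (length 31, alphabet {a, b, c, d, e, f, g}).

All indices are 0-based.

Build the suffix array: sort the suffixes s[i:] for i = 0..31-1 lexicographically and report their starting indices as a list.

rank | idx | suffix
   0 |  15 | aaccfbffgfggefgb
   1 |  16 | accfbffgfggefgb
   2 |  11 | aceeaaccfbffgfggefgb
   3 |  30 | b
   4 |  20 | bffgfggefgb
   5 |  17 | ccfbffgfggefgb
   6 |  12 | ceeaaccfbffgfggefgb
   7 |  18 | cfbffgfggefgb
   8 |   4 | cgdefdfaceeaaccfbffgfggefgb
   9 |   6 | defdfaceeaaccfbffgfggefgb
  10 |   9 | dfaceeaaccfbffgfggefgb
  11 |  14 | eaaccfbffgfggefgb
  12 |  13 | eeaaccfbffgfggefgb
  13 |   7 | efdfaceeaaccfbffgfggefgb
  14 |  27 | efgb
  15 |  10 | faceeaaccfbffgfggefgb
  16 |  19 | fbffgfggefgb
  17 |   8 | fdfaceeaaccfbffgfggefgb
  18 |  21 | ffgfggefgb
  19 |  28 | fgb
  20 |  22 | fgfggefgb
  21 |  24 | fggefgb
  22 |   0 | fgggcgdefdfaceeaaccfbffgfggefgb
  23 |  29 | gb
  24 |   3 | gcgdefdfaceeaaccfbffgfggefgb
  25 |   5 | gdefdfaceeaaccfbffgfggefgb
  26 |  26 | gefgb
  27 |  23 | gfggefgb
  28 |   2 | ggcgdefdfaceeaaccfbffgfggefgb
  29 |  25 | ggefgb
  30 |   1 | gggcgdefdfaceeaaccfbffgfggefgb

[15, 16, 11, 30, 20, 17, 12, 18, 4, 6, 9, 14, 13, 7, 27, 10, 19, 8, 21, 28, 22, 24, 0, 29, 3, 5, 26, 23, 2, 25, 1]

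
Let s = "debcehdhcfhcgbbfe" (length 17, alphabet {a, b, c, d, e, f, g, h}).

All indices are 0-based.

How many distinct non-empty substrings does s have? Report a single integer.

142

rank | idx | suffix
   0 |  13 | bbfe
   1 |   2 | bcehdhcfhcgbbfe
   2 |  14 | bfe
   3 |   3 | cehdhcfhcgbbfe
   4 |   8 | cfhcgbbfe
   5 |  11 | cgbbfe
   6 |   0 | debcehdhcfhcgbbfe
   7 |   6 | dhcfhcgbbfe
   8 |  16 | e
   9 |   1 | ebcehdhcfhcgbbfe
  10 |   4 | ehdhcfhcgbbfe
  11 |  15 | fe
  12 |   9 | fhcgbbfe
  13 |  12 | gbbfe
  14 |   7 | hcfhcgbbfe
  15 |  10 | hcgbbfe
  16 |   5 | hdhcfhcgbbfe

SA = [13, 2, 14, 3, 8, 11, 0, 6, 16, 1, 4, 15, 9, 12, 7, 10, 5]
rank  pair      lcp
   1  s[13:],s[2:]  1  'b'
   2  s[2:],s[14:]  1  'b'
   3  s[14:],s[3:]  0  ''
   4  s[3:],s[8:]  1  'c'
   5  s[8:],s[11:]  1  'c'
   6  s[11:],s[0:]  0  ''
   7  s[0:],s[6:]  1  'd'
   8  s[6:],s[16:]  0  ''
   9  s[16:],s[1:]  1  'e'
  10  s[1:],s[4:]  1  'e'
  11  s[4:],s[15:]  0  ''
  12  s[15:],s[9:]  1  'f'
  13  s[9:],s[12:]  0  ''
  14  s[12:],s[7:]  0  ''
  15  s[7:],s[10:]  2  'hc'
  16  s[10:],s[5:]  1  'h'

n(n+1)/2 = 17·18/2 = 153
Σ LCP = 0 + 1 + 1 + 0 + 1 + 1 + 0 + 1 + 0 + 1 + 1 + 0 + 1 + 0 + 0 + 2 + 1 = 11
distinct = 153 − 11 = 142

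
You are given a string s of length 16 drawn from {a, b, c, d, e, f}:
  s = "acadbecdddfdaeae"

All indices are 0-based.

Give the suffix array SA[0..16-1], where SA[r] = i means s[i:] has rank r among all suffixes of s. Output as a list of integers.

[0, 2, 14, 12, 4, 1, 6, 11, 3, 7, 8, 9, 15, 13, 5, 10]

rank | idx | suffix
   0 |   0 | acadbecdddfdaeae
   1 |   2 | adbecdddfdaeae
   2 |  14 | ae
   3 |  12 | aeae
   4 |   4 | becdddfdaeae
   5 |   1 | cadbecdddfdaeae
   6 |   6 | cdddfdaeae
   7 |  11 | daeae
   8 |   3 | dbecdddfdaeae
   9 |   7 | dddfdaeae
  10 |   8 | ddfdaeae
  11 |   9 | dfdaeae
  12 |  15 | e
  13 |  13 | eae
  14 |   5 | ecdddfdaeae
  15 |  10 | fdaeae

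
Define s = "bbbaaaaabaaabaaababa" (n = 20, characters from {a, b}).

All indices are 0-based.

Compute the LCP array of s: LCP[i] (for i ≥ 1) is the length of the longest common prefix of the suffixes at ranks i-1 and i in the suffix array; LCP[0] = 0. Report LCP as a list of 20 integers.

[0, 1, 4, 3, 9, 5, 2, 8, 4, 1, 3, 7, 3, 0, 2, 4, 6, 2, 1, 2]

rank | idx | suffix
   0 |  19 | a
   1 |   3 | aaaaabaaabaaababa
   2 |   4 | aaaabaaabaaababa
   3 |   5 | aaabaaabaaababa
   4 |   9 | aaabaaababa
   5 |  13 | aaababa
   6 |   6 | aabaaabaaababa
   7 |  10 | aabaaababa
   8 |  14 | aababa
   9 |  17 | aba
  10 |   7 | abaaabaaababa
  11 |  11 | abaaababa
  12 |  15 | ababa
  13 |  18 | ba
  14 |   2 | baaaaabaaabaaababa
  15 |   8 | baaabaaababa
  16 |  12 | baaababa
  17 |  16 | baba
  18 |   1 | bbaaaaabaaabaaababa
  19 |   0 | bbbaaaaabaaabaaababa

SA = [19, 3, 4, 5, 9, 13, 6, 10, 14, 17, 7, 11, 15, 18, 2, 8, 12, 16, 1, 0]
rank  pair      lcp
   1  s[19:],s[3:]  1  'a'
   2  s[3:],s[4:]  4  'aaaa'
   3  s[4:],s[5:]  3  'aaa'
   4  s[5:],s[9:]  9  'aaabaaaba'
   5  s[9:],s[13:]  5  'aaaba'
   6  s[13:],s[6:]  2  'aa'
   7  s[6:],s[10:]  8  'aabaaaba'
   8  s[10:],s[14:]  4  'aaba'
   9  s[14:],s[17:]  1  'a'
  10  s[17:],s[7:]  3  'aba'
  11  s[7:],s[11:]  7  'abaaaba'
  12  s[11:],s[15:]  3  'aba'
  13  s[15:],s[18:]  0  ''
  14  s[18:],s[2:]  2  'ba'
  15  s[2:],s[8:]  4  'baaa'
  16  s[8:],s[12:]  6  'baaaba'
  17  s[12:],s[16:]  2  'ba'
  18  s[16:],s[1:]  1  'b'
  19  s[1:],s[0:]  2  'bb'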